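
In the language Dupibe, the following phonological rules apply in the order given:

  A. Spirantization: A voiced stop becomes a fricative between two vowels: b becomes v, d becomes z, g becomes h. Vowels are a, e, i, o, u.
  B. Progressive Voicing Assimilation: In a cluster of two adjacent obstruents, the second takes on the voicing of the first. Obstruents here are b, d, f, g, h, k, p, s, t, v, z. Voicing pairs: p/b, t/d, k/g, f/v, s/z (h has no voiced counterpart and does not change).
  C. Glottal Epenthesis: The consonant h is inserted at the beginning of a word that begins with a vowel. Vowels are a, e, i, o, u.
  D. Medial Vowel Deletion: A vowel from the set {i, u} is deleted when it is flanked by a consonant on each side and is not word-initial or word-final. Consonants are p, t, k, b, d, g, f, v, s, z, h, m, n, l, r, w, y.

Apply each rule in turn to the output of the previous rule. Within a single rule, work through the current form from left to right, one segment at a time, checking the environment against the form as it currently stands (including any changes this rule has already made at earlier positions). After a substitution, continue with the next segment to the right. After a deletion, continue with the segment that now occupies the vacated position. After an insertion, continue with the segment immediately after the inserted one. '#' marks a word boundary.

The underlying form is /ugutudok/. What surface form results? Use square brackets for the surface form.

A Spirantization: [ugutudok] → [uhutuzok]
B Progressive Voicing Assimilation: no change — [uhutuzok]
C Glottal Epenthesis: [uhutuzok] → [huhutuzok]
D Medial Vowel Deletion: [huhutuzok] → [hhtzok]

[hhtzok]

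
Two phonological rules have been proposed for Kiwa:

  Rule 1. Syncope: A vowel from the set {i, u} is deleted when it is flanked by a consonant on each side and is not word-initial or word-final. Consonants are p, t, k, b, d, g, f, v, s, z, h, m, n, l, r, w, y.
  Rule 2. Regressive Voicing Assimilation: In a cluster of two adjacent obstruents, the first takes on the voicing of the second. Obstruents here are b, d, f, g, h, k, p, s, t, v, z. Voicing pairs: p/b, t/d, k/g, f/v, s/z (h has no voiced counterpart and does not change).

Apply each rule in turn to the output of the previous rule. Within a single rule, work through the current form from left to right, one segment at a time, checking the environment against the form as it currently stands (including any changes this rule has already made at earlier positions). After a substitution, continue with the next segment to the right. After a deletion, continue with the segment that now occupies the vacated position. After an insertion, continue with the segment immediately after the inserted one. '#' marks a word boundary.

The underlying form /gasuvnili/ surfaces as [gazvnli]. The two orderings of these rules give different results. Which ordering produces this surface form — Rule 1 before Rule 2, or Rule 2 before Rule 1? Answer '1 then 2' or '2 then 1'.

1 then 2

Order 1 then 2:
  1 Syncope: [gasuvnili] → [gasvnli]
  2 Regressive Voicing Assimilation: [gasvnli] → [gazvnli]
  result: [gazvnli]
Order 2 then 1:
  2 Regressive Voicing Assimilation: no change — [gasuvnili]
  1 Syncope: [gasuvnili] → [gasvnli]
  result: [gasvnli]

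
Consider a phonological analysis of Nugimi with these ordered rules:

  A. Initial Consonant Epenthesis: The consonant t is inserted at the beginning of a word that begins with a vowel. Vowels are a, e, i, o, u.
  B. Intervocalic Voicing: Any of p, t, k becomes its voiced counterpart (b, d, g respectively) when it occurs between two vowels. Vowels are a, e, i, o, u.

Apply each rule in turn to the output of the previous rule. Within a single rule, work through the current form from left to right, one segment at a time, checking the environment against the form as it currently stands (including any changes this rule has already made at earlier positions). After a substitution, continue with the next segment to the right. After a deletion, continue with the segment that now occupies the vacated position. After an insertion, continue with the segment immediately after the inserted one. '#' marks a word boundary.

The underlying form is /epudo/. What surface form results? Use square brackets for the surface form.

[tebudo]

A Initial Consonant Epenthesis: [epudo] → [tepudo]
B Intervocalic Voicing: [tepudo] → [tebudo]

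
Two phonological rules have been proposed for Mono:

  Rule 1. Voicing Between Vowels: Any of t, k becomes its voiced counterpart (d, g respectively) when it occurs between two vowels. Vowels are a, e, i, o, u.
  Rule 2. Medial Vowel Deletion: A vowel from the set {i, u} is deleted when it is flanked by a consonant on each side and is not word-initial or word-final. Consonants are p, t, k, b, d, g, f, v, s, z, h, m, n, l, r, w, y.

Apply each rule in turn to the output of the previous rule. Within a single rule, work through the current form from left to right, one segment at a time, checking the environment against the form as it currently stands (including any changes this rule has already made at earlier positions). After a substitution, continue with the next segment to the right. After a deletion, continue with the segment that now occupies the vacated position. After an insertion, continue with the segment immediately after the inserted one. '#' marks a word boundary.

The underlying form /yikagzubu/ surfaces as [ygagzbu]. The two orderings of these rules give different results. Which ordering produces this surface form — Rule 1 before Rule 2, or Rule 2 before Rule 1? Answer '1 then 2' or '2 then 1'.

Order 1 then 2:
  1 Voicing Between Vowels: [yikagzubu] → [yigagzubu]
  2 Medial Vowel Deletion: [yigagzubu] → [ygagzbu]
  result: [ygagzbu]
Order 2 then 1:
  2 Medial Vowel Deletion: [yikagzubu] → [ykagzbu]
  1 Voicing Between Vowels: no change — [ykagzbu]
  result: [ykagzbu]

1 then 2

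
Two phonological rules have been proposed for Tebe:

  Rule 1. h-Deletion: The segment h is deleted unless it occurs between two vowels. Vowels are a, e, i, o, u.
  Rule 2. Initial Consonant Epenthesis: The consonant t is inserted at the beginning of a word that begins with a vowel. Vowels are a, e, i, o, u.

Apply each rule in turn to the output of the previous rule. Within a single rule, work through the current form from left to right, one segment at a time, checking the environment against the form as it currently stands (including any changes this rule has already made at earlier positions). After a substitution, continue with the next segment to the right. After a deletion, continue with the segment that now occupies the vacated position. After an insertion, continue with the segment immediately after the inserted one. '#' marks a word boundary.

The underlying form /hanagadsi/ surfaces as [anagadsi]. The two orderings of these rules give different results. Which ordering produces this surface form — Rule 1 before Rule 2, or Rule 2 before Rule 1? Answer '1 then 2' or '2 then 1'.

Order 1 then 2:
  1 h-Deletion: [hanagadsi] → [anagadsi]
  2 Initial Consonant Epenthesis: [anagadsi] → [tanagadsi]
  result: [tanagadsi]
Order 2 then 1:
  2 Initial Consonant Epenthesis: no change — [hanagadsi]
  1 h-Deletion: [hanagadsi] → [anagadsi]
  result: [anagadsi]

2 then 1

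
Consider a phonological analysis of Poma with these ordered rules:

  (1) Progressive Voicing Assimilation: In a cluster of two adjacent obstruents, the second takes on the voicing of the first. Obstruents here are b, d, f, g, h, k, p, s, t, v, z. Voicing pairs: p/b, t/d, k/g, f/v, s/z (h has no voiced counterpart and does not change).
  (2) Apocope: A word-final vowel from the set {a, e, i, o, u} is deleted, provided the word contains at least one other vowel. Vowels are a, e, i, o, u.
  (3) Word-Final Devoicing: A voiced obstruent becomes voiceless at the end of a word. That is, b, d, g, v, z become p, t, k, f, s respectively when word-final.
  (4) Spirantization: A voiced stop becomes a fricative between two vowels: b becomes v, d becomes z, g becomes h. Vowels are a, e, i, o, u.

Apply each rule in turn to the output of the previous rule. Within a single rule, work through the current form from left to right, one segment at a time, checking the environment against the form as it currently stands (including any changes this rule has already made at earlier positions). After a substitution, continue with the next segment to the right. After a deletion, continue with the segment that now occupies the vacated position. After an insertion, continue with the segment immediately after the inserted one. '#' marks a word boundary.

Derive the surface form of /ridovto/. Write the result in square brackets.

[rizovt]

(1) Progressive Voicing Assimilation: [ridovto] → [ridovdo]
(2) Apocope: [ridovdo] → [ridovd]
(3) Word-Final Devoicing: [ridovd] → [ridovt]
(4) Spirantization: [ridovt] → [rizovt]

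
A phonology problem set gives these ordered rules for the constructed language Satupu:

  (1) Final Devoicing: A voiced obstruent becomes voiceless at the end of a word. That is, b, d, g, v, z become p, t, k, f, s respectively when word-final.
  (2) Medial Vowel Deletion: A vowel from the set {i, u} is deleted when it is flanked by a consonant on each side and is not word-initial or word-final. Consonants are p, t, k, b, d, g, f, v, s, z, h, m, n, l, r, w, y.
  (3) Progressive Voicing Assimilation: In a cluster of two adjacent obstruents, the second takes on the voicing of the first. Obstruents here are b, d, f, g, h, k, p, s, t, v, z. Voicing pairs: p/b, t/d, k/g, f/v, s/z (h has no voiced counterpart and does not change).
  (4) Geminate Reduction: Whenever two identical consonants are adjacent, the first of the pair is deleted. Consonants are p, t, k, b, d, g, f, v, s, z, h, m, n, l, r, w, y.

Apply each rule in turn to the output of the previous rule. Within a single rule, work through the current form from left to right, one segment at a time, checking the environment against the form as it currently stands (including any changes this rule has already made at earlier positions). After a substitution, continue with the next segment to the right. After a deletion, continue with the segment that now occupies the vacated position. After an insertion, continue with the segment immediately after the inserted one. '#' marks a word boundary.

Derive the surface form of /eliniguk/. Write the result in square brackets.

(1) Final Devoicing: no change — [eliniguk]
(2) Medial Vowel Deletion: [eliniguk] → [elngk]
(3) Progressive Voicing Assimilation: [elngk] → [elngg]
(4) Geminate Reduction: [elngg] → [elng]

[elng]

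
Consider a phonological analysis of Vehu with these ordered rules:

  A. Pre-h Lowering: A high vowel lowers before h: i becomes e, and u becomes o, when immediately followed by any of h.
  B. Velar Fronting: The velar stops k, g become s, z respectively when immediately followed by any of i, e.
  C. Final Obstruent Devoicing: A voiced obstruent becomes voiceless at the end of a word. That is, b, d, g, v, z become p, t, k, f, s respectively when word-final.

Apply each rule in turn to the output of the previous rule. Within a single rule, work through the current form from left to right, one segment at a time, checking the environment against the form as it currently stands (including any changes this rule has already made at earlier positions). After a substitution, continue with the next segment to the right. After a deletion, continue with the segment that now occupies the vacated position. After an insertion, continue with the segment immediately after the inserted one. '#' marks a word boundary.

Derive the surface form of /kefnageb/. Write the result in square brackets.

A Pre-h Lowering: no change — [kefnageb]
B Velar Fronting: [kefnageb] → [sefnazeb]
C Final Obstruent Devoicing: [sefnazeb] → [sefnazep]

[sefnazep]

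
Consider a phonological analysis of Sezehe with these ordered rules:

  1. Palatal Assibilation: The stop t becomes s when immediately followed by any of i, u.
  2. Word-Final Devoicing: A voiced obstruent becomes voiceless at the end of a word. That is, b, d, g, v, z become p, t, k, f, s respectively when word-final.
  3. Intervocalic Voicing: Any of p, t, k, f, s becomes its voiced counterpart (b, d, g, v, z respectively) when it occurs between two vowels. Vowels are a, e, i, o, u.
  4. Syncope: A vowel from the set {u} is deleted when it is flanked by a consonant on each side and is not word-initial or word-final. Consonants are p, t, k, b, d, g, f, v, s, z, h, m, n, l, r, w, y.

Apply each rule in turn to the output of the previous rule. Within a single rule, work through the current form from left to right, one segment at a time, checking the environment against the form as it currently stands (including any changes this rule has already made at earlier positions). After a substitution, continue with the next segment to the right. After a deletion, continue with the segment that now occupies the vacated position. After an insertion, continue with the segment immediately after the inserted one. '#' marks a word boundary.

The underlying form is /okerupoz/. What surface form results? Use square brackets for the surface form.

1 Palatal Assibilation: no change — [okerupoz]
2 Word-Final Devoicing: [okerupoz] → [okerupos]
3 Intervocalic Voicing: [okerupos] → [ogerubos]
4 Syncope: [ogerubos] → [ogerbos]

[ogerbos]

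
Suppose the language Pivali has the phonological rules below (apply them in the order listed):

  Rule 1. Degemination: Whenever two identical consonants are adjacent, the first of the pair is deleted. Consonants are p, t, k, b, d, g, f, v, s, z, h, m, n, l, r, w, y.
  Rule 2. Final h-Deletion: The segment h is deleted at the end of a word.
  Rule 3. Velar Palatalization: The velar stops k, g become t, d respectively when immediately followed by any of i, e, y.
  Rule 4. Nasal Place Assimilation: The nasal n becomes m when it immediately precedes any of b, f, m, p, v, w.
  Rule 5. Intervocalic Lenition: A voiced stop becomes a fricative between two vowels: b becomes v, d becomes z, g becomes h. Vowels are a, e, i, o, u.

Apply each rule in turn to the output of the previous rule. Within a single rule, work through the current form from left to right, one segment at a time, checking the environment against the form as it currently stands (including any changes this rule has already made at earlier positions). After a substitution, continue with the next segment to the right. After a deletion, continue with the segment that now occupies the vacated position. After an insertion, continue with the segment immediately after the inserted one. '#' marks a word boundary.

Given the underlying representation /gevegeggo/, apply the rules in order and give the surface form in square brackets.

[devezeho]

Rule 1 Degemination: [gevegeggo] → [gevegego]
Rule 2 Final h-Deletion: no change — [gevegego]
Rule 3 Velar Palatalization: [gevegego] → [devedego]
Rule 4 Nasal Place Assimilation: no change — [devedego]
Rule 5 Intervocalic Lenition: [devedego] → [devezeho]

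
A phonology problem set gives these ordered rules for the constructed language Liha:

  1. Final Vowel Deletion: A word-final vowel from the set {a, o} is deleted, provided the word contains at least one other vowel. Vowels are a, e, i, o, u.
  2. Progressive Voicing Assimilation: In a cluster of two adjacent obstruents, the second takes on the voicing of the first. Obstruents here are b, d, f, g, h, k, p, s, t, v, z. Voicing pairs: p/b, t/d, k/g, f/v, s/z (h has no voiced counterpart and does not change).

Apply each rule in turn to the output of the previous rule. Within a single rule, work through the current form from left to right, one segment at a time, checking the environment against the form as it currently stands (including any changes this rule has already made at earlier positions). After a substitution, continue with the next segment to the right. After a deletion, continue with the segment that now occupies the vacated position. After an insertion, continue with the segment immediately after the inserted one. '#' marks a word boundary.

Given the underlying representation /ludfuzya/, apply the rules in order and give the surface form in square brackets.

1 Final Vowel Deletion: [ludfuzya] → [ludfuzy]
2 Progressive Voicing Assimilation: [ludfuzy] → [ludvuzy]

[ludvuzy]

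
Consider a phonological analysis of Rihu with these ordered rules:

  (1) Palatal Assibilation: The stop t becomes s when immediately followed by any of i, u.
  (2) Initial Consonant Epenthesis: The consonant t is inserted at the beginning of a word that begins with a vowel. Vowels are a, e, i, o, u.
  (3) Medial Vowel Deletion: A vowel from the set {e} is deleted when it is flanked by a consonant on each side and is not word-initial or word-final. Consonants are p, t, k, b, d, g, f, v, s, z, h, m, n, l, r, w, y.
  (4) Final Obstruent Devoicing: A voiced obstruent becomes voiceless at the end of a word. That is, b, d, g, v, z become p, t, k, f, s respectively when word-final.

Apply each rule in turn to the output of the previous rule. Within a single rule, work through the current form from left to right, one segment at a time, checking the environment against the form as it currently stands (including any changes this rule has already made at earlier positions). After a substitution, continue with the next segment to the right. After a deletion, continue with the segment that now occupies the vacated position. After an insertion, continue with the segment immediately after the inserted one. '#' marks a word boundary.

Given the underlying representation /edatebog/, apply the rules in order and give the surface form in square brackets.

(1) Palatal Assibilation: no change — [edatebog]
(2) Initial Consonant Epenthesis: [edatebog] → [tedatebog]
(3) Medial Vowel Deletion: [tedatebog] → [tdatbog]
(4) Final Obstruent Devoicing: [tdatbog] → [tdatbok]

[tdatbok]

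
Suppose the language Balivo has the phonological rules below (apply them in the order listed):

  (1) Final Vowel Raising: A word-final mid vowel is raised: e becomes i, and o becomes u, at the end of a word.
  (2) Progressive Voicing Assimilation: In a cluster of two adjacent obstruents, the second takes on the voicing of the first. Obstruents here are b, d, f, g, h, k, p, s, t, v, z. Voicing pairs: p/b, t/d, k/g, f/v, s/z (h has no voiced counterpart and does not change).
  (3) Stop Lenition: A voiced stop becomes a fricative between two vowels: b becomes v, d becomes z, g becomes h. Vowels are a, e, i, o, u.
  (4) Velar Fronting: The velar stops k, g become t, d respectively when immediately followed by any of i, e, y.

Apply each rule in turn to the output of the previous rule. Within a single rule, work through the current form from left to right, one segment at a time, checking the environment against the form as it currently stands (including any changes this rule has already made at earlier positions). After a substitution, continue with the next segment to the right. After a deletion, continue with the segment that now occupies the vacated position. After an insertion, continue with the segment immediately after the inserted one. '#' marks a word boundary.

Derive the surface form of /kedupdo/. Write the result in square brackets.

[tezuptu]

(1) Final Vowel Raising: [kedupdo] → [kedupdu]
(2) Progressive Voicing Assimilation: [kedupdu] → [keduptu]
(3) Stop Lenition: [keduptu] → [kezuptu]
(4) Velar Fronting: [kezuptu] → [tezuptu]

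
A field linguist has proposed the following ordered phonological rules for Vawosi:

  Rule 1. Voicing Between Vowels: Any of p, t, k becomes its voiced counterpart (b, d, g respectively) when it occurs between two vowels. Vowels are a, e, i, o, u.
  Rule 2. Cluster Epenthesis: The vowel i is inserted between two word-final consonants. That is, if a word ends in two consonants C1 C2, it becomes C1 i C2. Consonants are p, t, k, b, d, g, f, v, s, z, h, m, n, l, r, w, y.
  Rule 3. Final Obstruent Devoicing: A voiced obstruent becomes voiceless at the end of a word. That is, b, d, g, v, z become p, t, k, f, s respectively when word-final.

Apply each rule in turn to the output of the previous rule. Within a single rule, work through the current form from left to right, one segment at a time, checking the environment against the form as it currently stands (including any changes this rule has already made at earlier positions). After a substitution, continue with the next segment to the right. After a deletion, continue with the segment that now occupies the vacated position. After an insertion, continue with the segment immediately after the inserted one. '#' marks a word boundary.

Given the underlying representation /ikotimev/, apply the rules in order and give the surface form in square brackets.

Rule 1 Voicing Between Vowels: [ikotimev] → [igodimev]
Rule 2 Cluster Epenthesis: no change — [igodimev]
Rule 3 Final Obstruent Devoicing: [igodimev] → [igodimef]

[igodimef]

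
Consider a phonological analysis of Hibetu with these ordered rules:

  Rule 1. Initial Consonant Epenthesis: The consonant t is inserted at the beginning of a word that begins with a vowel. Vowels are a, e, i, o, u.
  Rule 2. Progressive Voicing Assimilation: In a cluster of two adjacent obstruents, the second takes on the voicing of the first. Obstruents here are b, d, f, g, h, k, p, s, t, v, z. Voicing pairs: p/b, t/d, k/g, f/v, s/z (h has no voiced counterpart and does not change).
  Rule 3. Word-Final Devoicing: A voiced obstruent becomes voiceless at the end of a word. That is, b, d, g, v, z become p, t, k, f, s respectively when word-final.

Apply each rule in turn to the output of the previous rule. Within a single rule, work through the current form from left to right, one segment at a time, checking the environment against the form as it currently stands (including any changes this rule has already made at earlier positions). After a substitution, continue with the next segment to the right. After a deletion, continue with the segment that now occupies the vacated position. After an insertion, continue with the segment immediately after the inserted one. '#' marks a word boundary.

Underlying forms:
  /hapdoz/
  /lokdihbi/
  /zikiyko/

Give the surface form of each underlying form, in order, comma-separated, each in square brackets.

/hapdoz/:
  Rule 1 Initial Consonant Epenthesis: no change — [hapdoz]
  Rule 2 Progressive Voicing Assimilation: [hapdoz] → [haptoz]
  Rule 3 Word-Final Devoicing: [haptoz] → [haptos]
/lokdihbi/:
  Rule 1 Initial Consonant Epenthesis: no change — [lokdihbi]
  Rule 2 Progressive Voicing Assimilation: [lokdihbi] → [loktihpi]
  Rule 3 Word-Final Devoicing: no change — [loktihpi]
/zikiyko/:
  Rule 1 Initial Consonant Epenthesis: no change — [zikiyko]
  Rule 2 Progressive Voicing Assimilation: no change — [zikiyko]
  Rule 3 Word-Final Devoicing: no change — [zikiyko]

[haptos], [loktihpi], [zikiyko]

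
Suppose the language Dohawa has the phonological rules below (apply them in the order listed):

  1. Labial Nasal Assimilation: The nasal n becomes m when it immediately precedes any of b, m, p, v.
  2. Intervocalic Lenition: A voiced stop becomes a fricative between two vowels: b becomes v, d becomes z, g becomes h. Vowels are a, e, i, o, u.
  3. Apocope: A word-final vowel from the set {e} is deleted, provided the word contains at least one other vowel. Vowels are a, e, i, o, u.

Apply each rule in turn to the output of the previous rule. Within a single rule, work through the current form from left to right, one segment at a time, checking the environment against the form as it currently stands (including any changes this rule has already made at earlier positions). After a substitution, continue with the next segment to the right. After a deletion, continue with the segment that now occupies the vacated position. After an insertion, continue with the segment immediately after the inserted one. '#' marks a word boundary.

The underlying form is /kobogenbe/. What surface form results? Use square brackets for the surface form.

1 Labial Nasal Assimilation: [kobogenbe] → [kobogembe]
2 Intervocalic Lenition: [kobogembe] → [kovohembe]
3 Apocope: [kovohembe] → [kovohemb]

[kovohemb]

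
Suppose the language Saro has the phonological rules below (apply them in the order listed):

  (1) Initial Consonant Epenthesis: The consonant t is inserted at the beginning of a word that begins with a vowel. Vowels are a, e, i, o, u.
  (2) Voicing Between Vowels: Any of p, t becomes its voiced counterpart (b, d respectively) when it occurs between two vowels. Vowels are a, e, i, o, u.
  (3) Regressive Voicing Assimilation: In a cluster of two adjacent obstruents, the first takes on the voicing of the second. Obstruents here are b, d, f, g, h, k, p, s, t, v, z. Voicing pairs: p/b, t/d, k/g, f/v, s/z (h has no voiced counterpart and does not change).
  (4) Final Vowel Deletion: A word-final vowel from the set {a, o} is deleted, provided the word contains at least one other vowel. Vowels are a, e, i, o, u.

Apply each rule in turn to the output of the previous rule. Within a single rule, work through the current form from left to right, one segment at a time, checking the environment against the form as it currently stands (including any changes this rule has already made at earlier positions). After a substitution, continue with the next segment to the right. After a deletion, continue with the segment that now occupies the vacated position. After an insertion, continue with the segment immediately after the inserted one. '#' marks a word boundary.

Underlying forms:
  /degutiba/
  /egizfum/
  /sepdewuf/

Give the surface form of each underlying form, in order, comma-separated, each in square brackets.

/degutiba/:
  (1) Initial Consonant Epenthesis: no change — [degutiba]
  (2) Voicing Between Vowels: [degutiba] → [degudiba]
  (3) Regressive Voicing Assimilation: no change — [degudiba]
  (4) Final Vowel Deletion: [degudiba] → [degudib]
/egizfum/:
  (1) Initial Consonant Epenthesis: [egizfum] → [tegizfum]
  (2) Voicing Between Vowels: no change — [tegizfum]
  (3) Regressive Voicing Assimilation: [tegizfum] → [tegisfum]
  (4) Final Vowel Deletion: no change — [tegisfum]
/sepdewuf/:
  (1) Initial Consonant Epenthesis: no change — [sepdewuf]
  (2) Voicing Between Vowels: no change — [sepdewuf]
  (3) Regressive Voicing Assimilation: [sepdewuf] → [sebdewuf]
  (4) Final Vowel Deletion: no change — [sebdewuf]

[degudib], [tegisfum], [sebdewuf]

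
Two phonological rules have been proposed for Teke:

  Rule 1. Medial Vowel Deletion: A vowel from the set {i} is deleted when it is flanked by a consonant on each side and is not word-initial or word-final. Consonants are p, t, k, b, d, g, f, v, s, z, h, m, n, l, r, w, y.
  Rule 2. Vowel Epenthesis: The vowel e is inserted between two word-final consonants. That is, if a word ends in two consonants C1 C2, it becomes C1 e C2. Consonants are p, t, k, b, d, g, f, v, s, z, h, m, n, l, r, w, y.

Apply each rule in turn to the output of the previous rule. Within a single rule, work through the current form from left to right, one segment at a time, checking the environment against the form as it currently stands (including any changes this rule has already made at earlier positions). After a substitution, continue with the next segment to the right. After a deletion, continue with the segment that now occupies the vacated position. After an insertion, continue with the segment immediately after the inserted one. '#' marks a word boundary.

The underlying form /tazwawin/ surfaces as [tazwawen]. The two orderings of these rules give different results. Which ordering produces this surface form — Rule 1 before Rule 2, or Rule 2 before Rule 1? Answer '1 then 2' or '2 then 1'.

1 then 2

Order 1 then 2:
  1 Medial Vowel Deletion: [tazwawin] → [tazwawn]
  2 Vowel Epenthesis: [tazwawn] → [tazwawen]
  result: [tazwawen]
Order 2 then 1:
  2 Vowel Epenthesis: no change — [tazwawin]
  1 Medial Vowel Deletion: [tazwawin] → [tazwawn]
  result: [tazwawn]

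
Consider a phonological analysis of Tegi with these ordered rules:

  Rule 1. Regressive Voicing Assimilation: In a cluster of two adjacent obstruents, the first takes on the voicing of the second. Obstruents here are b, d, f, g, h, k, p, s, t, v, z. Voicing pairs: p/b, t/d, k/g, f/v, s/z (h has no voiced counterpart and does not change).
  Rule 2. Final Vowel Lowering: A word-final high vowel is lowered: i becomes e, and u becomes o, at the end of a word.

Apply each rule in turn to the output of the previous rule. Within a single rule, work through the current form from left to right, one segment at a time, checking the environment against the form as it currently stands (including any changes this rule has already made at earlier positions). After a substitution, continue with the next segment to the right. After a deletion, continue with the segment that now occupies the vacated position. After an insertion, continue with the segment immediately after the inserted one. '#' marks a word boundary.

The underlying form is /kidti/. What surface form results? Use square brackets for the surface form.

[kitte]

Rule 1 Regressive Voicing Assimilation: [kidti] → [kitti]
Rule 2 Final Vowel Lowering: [kitti] → [kitte]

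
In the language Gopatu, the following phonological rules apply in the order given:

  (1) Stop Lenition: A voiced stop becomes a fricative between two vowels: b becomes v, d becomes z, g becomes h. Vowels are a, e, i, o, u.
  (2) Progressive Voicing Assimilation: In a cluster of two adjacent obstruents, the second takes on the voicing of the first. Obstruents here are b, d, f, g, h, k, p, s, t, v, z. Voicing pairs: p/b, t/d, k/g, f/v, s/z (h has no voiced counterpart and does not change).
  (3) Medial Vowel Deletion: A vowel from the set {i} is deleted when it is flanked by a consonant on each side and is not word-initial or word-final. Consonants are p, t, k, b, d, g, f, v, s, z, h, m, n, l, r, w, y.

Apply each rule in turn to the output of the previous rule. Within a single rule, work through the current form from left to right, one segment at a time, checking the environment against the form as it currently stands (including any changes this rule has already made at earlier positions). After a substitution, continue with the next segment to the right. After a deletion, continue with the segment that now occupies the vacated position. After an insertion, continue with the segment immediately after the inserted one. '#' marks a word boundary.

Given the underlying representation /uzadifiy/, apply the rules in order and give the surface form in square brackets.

[uzazfy]

(1) Stop Lenition: [uzadifiy] → [uzazifiy]
(2) Progressive Voicing Assimilation: no change — [uzazifiy]
(3) Medial Vowel Deletion: [uzazifiy] → [uzazfy]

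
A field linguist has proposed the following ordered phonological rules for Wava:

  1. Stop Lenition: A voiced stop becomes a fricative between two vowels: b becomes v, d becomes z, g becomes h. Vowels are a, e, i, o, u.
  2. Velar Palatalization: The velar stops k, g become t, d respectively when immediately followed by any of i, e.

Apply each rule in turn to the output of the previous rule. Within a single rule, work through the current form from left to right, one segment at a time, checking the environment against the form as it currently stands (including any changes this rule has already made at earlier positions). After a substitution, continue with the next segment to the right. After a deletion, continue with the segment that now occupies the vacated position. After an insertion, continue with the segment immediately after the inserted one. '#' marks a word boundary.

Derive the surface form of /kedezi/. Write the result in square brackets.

[tezezi]

1 Stop Lenition: [kedezi] → [kezezi]
2 Velar Palatalization: [kezezi] → [tezezi]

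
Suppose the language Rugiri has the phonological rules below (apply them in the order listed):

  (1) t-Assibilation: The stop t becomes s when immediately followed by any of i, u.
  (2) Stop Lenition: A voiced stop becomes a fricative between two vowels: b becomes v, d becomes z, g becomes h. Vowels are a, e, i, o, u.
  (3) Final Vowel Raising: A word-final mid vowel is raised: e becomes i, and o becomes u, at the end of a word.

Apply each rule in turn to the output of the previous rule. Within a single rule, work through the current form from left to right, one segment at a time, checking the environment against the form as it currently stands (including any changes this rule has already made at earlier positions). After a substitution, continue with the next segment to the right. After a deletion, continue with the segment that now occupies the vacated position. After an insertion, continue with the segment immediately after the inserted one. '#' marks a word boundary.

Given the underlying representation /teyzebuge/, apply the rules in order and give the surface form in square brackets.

[teyzevuhi]

(1) t-Assibilation: no change — [teyzebuge]
(2) Stop Lenition: [teyzebuge] → [teyzevuhe]
(3) Final Vowel Raising: [teyzevuhe] → [teyzevuhi]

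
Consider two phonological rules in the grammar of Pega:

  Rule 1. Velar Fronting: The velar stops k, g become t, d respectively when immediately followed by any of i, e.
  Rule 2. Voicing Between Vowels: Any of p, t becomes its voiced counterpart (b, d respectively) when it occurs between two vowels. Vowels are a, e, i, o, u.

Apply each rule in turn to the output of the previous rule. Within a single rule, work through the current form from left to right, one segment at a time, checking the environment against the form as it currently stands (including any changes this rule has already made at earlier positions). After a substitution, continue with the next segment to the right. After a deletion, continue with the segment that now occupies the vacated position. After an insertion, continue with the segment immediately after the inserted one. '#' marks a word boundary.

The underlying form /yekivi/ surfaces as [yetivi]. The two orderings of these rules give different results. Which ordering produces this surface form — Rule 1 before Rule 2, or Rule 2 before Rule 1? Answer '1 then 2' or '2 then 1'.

2 then 1

Order 1 then 2:
  1 Velar Fronting: [yekivi] → [yetivi]
  2 Voicing Between Vowels: [yetivi] → [yedivi]
  result: [yedivi]
Order 2 then 1:
  2 Voicing Between Vowels: no change — [yekivi]
  1 Velar Fronting: [yekivi] → [yetivi]
  result: [yetivi]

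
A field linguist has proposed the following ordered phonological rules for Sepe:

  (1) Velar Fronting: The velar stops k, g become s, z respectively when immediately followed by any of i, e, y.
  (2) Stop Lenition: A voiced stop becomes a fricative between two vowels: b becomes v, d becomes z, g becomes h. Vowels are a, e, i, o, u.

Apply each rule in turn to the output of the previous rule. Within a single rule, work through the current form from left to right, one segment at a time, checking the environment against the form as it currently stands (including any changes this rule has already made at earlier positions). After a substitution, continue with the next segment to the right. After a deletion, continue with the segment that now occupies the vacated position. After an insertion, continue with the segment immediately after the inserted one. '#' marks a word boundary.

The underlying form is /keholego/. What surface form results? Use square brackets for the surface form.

(1) Velar Fronting: [keholego] → [seholego]
(2) Stop Lenition: [seholego] → [seholeho]

[seholeho]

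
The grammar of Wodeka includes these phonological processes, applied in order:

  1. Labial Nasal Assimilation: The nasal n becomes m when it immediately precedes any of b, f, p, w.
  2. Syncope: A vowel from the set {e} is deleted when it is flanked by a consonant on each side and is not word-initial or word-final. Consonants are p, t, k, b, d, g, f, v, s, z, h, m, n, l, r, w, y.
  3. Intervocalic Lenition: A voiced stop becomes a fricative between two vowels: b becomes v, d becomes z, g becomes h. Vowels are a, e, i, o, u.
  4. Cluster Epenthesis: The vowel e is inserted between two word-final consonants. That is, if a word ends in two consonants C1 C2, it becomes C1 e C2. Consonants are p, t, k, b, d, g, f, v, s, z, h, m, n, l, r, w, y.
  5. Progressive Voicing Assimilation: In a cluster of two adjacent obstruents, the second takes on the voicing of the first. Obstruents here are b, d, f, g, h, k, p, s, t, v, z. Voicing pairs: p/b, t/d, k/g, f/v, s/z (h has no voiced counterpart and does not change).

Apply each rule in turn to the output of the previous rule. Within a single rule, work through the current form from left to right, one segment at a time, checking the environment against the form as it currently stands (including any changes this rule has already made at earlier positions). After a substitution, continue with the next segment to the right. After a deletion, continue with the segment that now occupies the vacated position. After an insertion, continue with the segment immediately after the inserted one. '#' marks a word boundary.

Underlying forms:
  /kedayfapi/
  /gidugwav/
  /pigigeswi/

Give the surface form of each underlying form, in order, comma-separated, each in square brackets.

/kedayfapi/:
  1 Labial Nasal Assimilation: no change — [kedayfapi]
  2 Syncope: [kedayfapi] → [kdayfapi]
  3 Intervocalic Lenition: no change — [kdayfapi]
  4 Cluster Epenthesis: no change — [kdayfapi]
  5 Progressive Voicing Assimilation: [kdayfapi] → [ktayfapi]
/gidugwav/:
  1 Labial Nasal Assimilation: no change — [gidugwav]
  2 Syncope: no change — [gidugwav]
  3 Intervocalic Lenition: [gidugwav] → [gizugwav]
  4 Cluster Epenthesis: no change — [gizugwav]
  5 Progressive Voicing Assimilation: no change — [gizugwav]
/pigigeswi/:
  1 Labial Nasal Assimilation: no change — [pigigeswi]
  2 Syncope: [pigigeswi] → [pigigswi]
  3 Intervocalic Lenition: [pigigswi] → [pihigswi]
  4 Cluster Epenthesis: no change — [pihigswi]
  5 Progressive Voicing Assimilation: [pihigswi] → [pihigzwi]

[ktayfapi], [gizugwav], [pihigzwi]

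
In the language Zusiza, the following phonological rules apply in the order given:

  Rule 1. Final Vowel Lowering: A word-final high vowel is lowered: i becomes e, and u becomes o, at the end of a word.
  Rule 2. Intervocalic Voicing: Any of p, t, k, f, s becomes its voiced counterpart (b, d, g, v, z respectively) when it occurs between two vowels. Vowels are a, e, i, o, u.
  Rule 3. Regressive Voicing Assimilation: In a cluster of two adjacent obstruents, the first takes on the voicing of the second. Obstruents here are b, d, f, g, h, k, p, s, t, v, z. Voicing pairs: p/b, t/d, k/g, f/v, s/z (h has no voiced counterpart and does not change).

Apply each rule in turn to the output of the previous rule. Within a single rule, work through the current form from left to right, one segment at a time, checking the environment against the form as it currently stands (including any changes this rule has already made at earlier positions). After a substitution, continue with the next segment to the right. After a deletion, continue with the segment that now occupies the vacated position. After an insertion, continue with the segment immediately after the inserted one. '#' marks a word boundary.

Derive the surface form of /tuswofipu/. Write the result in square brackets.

Rule 1 Final Vowel Lowering: [tuswofipu] → [tuswofipo]
Rule 2 Intervocalic Voicing: [tuswofipo] → [tuswovibo]
Rule 3 Regressive Voicing Assimilation: no change — [tuswovibo]

[tuswovibo]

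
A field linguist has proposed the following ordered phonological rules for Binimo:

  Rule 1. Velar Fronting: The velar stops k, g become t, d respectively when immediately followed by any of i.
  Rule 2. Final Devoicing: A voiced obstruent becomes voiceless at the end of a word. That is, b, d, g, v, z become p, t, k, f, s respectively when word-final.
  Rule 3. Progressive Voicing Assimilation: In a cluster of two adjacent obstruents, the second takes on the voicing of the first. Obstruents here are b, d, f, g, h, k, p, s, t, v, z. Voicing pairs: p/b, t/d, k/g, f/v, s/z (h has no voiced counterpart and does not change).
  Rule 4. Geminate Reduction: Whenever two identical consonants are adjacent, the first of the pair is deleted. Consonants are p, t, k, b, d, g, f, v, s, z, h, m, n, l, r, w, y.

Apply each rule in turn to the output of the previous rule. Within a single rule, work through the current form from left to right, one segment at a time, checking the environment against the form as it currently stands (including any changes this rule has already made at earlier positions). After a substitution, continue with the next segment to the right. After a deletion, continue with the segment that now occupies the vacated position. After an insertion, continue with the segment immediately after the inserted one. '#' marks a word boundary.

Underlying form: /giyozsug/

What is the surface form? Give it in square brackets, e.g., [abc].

[diyozuk]

Rule 1 Velar Fronting: [giyozsug] → [diyozsug]
Rule 2 Final Devoicing: [diyozsug] → [diyozsuk]
Rule 3 Progressive Voicing Assimilation: [diyozsuk] → [diyozzuk]
Rule 4 Geminate Reduction: [diyozzuk] → [diyozuk]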